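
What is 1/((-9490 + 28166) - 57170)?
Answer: -1/38494 ≈ -2.5978e-5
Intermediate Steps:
1/((-9490 + 28166) - 57170) = 1/(18676 - 57170) = 1/(-38494) = -1/38494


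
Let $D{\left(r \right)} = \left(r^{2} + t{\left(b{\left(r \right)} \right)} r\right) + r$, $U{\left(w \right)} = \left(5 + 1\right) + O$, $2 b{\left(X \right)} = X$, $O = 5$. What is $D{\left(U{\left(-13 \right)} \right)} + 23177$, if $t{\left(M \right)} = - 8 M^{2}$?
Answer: $20647$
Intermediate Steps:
$b{\left(X \right)} = \frac{X}{2}$
$U{\left(w \right)} = 11$ ($U{\left(w \right)} = \left(5 + 1\right) + 5 = 6 + 5 = 11$)
$D{\left(r \right)} = r + r^{2} - 2 r^{3}$ ($D{\left(r \right)} = \left(r^{2} + - 8 \left(\frac{r}{2}\right)^{2} r\right) + r = \left(r^{2} + - 8 \frac{r^{2}}{4} r\right) + r = \left(r^{2} + - 2 r^{2} r\right) + r = \left(r^{2} - 2 r^{3}\right) + r = r + r^{2} - 2 r^{3}$)
$D{\left(U{\left(-13 \right)} \right)} + 23177 = 11 \left(1 + 11 - 2 \cdot 11^{2}\right) + 23177 = 11 \left(1 + 11 - 242\right) + 23177 = 11 \left(-230\right) + 23177 = -2530 + 23177 = 20647$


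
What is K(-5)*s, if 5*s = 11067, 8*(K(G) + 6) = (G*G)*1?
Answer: -254541/40 ≈ -6363.5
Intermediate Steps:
K(G) = -6 + G²/8 (K(G) = -6 + ((G*G)*1)/8 = -6 + (G²*1)/8 = -6 + G²/8)
s = 11067/5 (s = (⅕)*11067 = 11067/5 ≈ 2213.4)
K(-5)*s = (-6 + (⅛)*(-5)²)*(11067/5) = (-6 + (⅛)*25)*(11067/5) = (-6 + 25/8)*(11067/5) = -23/8*11067/5 = -254541/40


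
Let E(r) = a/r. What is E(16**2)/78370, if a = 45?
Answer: 9/4012544 ≈ 2.2430e-6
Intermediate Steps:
E(r) = 45/r
E(16**2)/78370 = (45/(16**2))/78370 = (45/256)*(1/78370) = 9/4012544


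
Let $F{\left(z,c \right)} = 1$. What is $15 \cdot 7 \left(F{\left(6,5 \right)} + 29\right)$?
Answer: $3150$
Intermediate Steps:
$15 \cdot 7 \left(F{\left(6,5 \right)} + 29\right) = 15 \cdot 7 \left(1 + 29\right) = 105 \cdot 30 = 3150$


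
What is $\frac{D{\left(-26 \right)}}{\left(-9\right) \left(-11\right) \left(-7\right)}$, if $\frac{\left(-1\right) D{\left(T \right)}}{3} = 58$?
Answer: $\frac{58}{231} \approx 0.25108$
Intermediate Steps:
$D{\left(T \right)} = -174$ ($D{\left(T \right)} = \left(-3\right) 58 = -174$)
$\frac{D{\left(-26 \right)}}{\left(-9\right) \left(-11\right) \left(-7\right)} = - \frac{174}{\left(-9\right) \left(-11\right) \left(-7\right)} = - \frac{174}{99 \left(-7\right)} = - \frac{174}{-693} = \left(-174\right) \left(- \frac{1}{693}\right) = \frac{58}{231}$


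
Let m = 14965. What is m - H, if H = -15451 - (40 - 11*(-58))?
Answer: 31094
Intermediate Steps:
H = -16129 (H = -15451 - (40 + 638) = -15451 - 1*678 = -15451 - 678 = -16129)
m - H = 14965 - 1*(-16129) = 14965 + 16129 = 31094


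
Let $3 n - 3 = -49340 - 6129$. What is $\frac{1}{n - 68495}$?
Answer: $- \frac{3}{260951} \approx -1.1496 \cdot 10^{-5}$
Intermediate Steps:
$n = - \frac{55466}{3}$ ($n = 1 + \frac{-49340 - 6129}{3} = 1 + \frac{1}{3} \left(-55469\right) = 1 - \frac{55469}{3} = - \frac{55466}{3} \approx -18489.0$)
$\frac{1}{n - 68495} = \frac{1}{- \frac{55466}{3} - 68495} = \frac{1}{- \frac{260951}{3}} = - \frac{3}{260951}$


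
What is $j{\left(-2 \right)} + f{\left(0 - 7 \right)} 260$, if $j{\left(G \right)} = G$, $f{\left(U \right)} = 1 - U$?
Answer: $2078$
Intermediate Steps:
$j{\left(-2 \right)} + f{\left(0 - 7 \right)} 260 = -2 + \left(1 - \left(0 - 7\right)\right) 260 = -2 + \left(1 - -7\right) 260 = -2 + \left(1 + 7\right) 260 = -2 + 8 \cdot 260 = -2 + 2080 = 2078$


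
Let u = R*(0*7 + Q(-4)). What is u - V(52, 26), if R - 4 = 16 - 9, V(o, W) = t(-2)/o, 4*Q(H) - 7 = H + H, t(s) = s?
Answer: -141/52 ≈ -2.7115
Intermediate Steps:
Q(H) = 7/4 + H/2 (Q(H) = 7/4 + (H + H)/4 = 7/4 + (2*H)/4 = 7/4 + H/2)
V(o, W) = -2/o
R = 11 (R = 4 + (16 - 9) = 4 + 7 = 11)
u = -11/4 (u = 11*(0*7 + (7/4 + (1/2)*(-4))) = 11*(0 + (7/4 - 2)) = 11*(0 - 1/4) = 11*(-1/4) = -11/4 ≈ -2.7500)
u - V(52, 26) = -11/4 - (-2)/52 = -11/4 - 1*(-1/26) = -11/4 + 1/26 = -141/52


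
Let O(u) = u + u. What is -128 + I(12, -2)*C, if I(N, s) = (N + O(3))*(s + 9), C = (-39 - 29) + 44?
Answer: -3152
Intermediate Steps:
O(u) = 2*u
C = -24 (C = -68 + 44 = -24)
I(N, s) = (6 + N)*(9 + s) (I(N, s) = (N + 2*3)*(s + 9) = (N + 6)*(9 + s) = (6 + N)*(9 + s))
-128 + I(12, -2)*C = -128 + (54 + 6*(-2) + 9*12 + 12*(-2))*(-24) = -128 + (54 - 12 + 108 - 24)*(-24) = -128 + 126*(-24) = -128 - 3024 = -3152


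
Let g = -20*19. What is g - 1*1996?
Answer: -2376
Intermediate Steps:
g = -380
g - 1*1996 = -380 - 1*1996 = -380 - 1996 = -2376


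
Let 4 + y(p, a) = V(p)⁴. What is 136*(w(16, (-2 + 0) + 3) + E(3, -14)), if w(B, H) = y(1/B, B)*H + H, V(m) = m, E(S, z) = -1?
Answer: -4456431/8192 ≈ -544.00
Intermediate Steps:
y(p, a) = -4 + p⁴
w(B, H) = H + H*(-4 + B⁻⁴) (w(B, H) = (-4 + (1/B)⁴)*H + H = (-4 + B⁻⁴)*H + H = H*(-4 + B⁻⁴) + H = H + H*(-4 + B⁻⁴))
136*(w(16, (-2 + 0) + 3) + E(3, -14)) = 136*((-3*((-2 + 0) + 3) + ((-2 + 0) + 3)/16⁴) - 1) = 136*((-3*(-2 + 3) + (-2 + 3)*(1/65536)) - 1) = 136*((-3*1 + 1*(1/65536)) - 1) = 136*((-3 + 1/65536) - 1) = 136*(-196607/65536 - 1) = 136*(-262143/65536) = -4456431/8192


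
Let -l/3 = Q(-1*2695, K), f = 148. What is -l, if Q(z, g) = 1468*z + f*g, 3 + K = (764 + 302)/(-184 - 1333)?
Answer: -11870424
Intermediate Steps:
K = -137/37 (K = -3 + (764 + 302)/(-184 - 1333) = -3 + 1066/(-1517) = -3 + 1066*(-1/1517) = -3 - 26/37 = -137/37 ≈ -3.7027)
Q(z, g) = 148*g + 1468*z (Q(z, g) = 1468*z + 148*g = 148*g + 1468*z)
l = 11870424 (l = -3*(148*(-137/37) + 1468*(-1*2695)) = -3*(-548 + 1468*(-2695)) = -3*(-548 - 3956260) = -3*(-3956808) = 11870424)
-l = -1*11870424 = -11870424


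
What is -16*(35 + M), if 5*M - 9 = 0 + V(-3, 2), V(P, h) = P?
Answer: -2896/5 ≈ -579.20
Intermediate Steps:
M = 6/5 (M = 9/5 + (0 - 3)/5 = 9/5 + (⅕)*(-3) = 9/5 - ⅗ = 6/5 ≈ 1.2000)
-16*(35 + M) = -16*(35 + 6/5) = -16*181/5 = -2896/5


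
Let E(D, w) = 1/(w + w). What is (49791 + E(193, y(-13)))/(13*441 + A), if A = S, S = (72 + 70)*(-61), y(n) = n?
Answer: -1294565/76154 ≈ -16.999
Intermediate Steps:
E(D, w) = 1/(2*w)
S = -8662 (S = 142*(-61) = -8662)
A = -8662
(49791 + E(193, y(-13)))/(13*441 + A) = (49791 + (½)/(-13))/(13*441 - 8662) = (49791 + (½)*(-1/13))/(5733 - 8662) = (49791 - 1/26)/(-2929) = (1294565/26)*(-1/2929) = -1294565/76154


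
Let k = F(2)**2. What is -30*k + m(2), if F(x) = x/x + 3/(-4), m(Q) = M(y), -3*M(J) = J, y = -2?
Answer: -29/24 ≈ -1.2083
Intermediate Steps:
M(J) = -J/3
m(Q) = 2/3 (m(Q) = -1/3*(-2) = 2/3)
F(x) = 1/4 (F(x) = 1 + 3*(-1/4) = 1 - 3/4 = 1/4)
k = 1/16 (k = (1/4)**2 = 1/16 ≈ 0.062500)
-30*k + m(2) = -30*1/16 + 2/3 = -15/8 + 2/3 = -29/24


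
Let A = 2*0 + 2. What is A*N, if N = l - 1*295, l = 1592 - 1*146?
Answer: 2302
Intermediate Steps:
l = 1446 (l = 1592 - 146 = 1446)
A = 2 (A = 0 + 2 = 2)
N = 1151 (N = 1446 - 1*295 = 1446 - 295 = 1151)
A*N = 2*1151 = 2302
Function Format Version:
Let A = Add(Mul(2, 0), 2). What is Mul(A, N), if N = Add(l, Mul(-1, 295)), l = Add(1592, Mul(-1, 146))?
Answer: 2302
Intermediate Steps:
l = 1446 (l = Add(1592, -146) = 1446)
A = 2 (A = Add(0, 2) = 2)
N = 1151 (N = Add(1446, Mul(-1, 295)) = Add(1446, -295) = 1151)
Mul(A, N) = Mul(2, 1151) = 2302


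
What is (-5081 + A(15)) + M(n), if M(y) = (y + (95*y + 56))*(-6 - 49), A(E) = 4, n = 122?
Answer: -652317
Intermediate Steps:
M(y) = -3080 - 5280*y (M(y) = (y + (56 + 95*y))*(-55) = (56 + 96*y)*(-55) = -3080 - 5280*y)
(-5081 + A(15)) + M(n) = (-5081 + 4) + (-3080 - 5280*122) = -5077 + (-3080 - 644160) = -5077 - 647240 = -652317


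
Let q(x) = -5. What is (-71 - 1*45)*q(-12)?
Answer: 580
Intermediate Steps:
(-71 - 1*45)*q(-12) = (-71 - 1*45)*(-5) = (-71 - 45)*(-5) = -116*(-5) = 580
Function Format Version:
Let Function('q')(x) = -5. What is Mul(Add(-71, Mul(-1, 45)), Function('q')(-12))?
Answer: 580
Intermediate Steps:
Mul(Add(-71, Mul(-1, 45)), Function('q')(-12)) = Mul(Add(-71, Mul(-1, 45)), -5) = Mul(Add(-71, -45), -5) = Mul(-116, -5) = 580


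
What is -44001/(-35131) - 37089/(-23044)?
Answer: 2316932703/809558764 ≈ 2.8620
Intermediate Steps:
-44001/(-35131) - 37089/(-23044) = -44001*(-1/35131) - 37089*(-1/23044) = 44001/35131 + 37089/23044 = 2316932703/809558764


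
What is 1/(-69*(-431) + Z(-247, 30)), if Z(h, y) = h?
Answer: 1/29492 ≈ 3.3907e-5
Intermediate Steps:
1/(-69*(-431) + Z(-247, 30)) = 1/(-69*(-431) - 247) = 1/(29739 - 247) = 1/29492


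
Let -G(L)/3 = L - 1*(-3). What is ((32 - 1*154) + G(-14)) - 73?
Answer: -162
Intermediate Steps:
G(L) = -9 - 3*L (G(L) = -3*(L - 1*(-3)) = -3*(L + 3) = -3*(3 + L) = -9 - 3*L)
((32 - 1*154) + G(-14)) - 73 = ((32 - 1*154) + (-9 - 3*(-14))) - 73 = ((32 - 154) + (-9 + 42)) - 73 = (-122 + 33) - 73 = -89 - 73 = -162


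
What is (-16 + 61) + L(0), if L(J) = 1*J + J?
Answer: 45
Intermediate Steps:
L(J) = 2*J (L(J) = J + J = 2*J)
(-16 + 61) + L(0) = (-16 + 61) + 2*0 = 45 + 0 = 45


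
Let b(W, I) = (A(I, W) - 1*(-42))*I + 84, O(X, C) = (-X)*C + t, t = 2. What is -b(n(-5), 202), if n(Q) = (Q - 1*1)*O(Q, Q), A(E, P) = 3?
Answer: -9174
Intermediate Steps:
O(X, C) = 2 - C*X (O(X, C) = (-X)*C + 2 = -C*X + 2 = 2 - C*X)
n(Q) = (-1 + Q)*(2 - Q²) (n(Q) = (Q - 1*1)*(2 - Q*Q) = (Q - 1)*(2 - Q²) = (-1 + Q)*(2 - Q²))
b(W, I) = 84 + 45*I (b(W, I) = (3 - 1*(-42))*I + 84 = (3 + 42)*I + 84 = 45*I + 84 = 84 + 45*I)
-b(n(-5), 202) = -(84 + 45*202) = -(84 + 9090) = -1*9174 = -9174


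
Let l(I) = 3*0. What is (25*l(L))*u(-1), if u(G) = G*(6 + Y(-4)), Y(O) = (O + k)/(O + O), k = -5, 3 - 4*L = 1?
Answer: 0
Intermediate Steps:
L = ½ (L = ¾ - ¼*1 = ¾ - ¼ = ½ ≈ 0.50000)
Y(O) = (-5 + O)/(2*O) (Y(O) = (O - 5)/(O + O) = (-5 + O)/((2*O)) = (-5 + O)*(1/(2*O)) = (-5 + O)/(2*O))
l(I) = 0
u(G) = 57*G/8 (u(G) = G*(6 + (½)*(-5 - 4)/(-4)) = G*(6 + (½)*(-¼)*(-9)) = G*(6 + 9/8) = G*(57/8) = 57*G/8)
(25*l(L))*u(-1) = (25*0)*((57/8)*(-1)) = 0*(-57/8) = 0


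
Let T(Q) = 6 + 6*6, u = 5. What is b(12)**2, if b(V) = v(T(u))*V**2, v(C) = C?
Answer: 36578304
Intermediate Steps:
T(Q) = 42 (T(Q) = 6 + 36 = 42)
b(V) = 42*V**2
b(12)**2 = (42*12**2)**2 = (42*144)**2 = 6048**2 = 36578304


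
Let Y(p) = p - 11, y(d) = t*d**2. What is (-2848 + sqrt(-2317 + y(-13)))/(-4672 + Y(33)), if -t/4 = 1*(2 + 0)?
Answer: 1424/2325 - I*sqrt(3669)/4650 ≈ 0.61247 - 0.013026*I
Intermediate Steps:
t = -8 (t = -4*(2 + 0) = -4*2 = -8)
y(d) = -8*d**2
Y(p) = -11 + p
(-2848 + sqrt(-2317 + y(-13)))/(-4672 + Y(33)) = (-2848 + sqrt(-2317 - 8*(-13)**2))/(-4672 + (-11 + 33)) = (-2848 + sqrt(-2317 - 8*169))/(-4672 + 22) = (-2848 + sqrt(-2317 - 1352))/(-4650) = (-2848 + sqrt(-3669))*(-1/4650) = (-2848 + I*sqrt(3669))*(-1/4650) = 1424/2325 - I*sqrt(3669)/4650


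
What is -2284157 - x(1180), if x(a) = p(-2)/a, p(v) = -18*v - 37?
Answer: -2695305259/1180 ≈ -2.2842e+6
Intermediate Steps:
p(v) = -37 - 18*v
x(a) = -1/a (x(a) = (-37 - 18*(-2))/a = (-37 + 36)/a = -1/a)
-2284157 - x(1180) = -2284157 - (-1)/1180 = -2284157 - 1*(-1/1180) = -2284157 + 1/1180 = -2695305259/1180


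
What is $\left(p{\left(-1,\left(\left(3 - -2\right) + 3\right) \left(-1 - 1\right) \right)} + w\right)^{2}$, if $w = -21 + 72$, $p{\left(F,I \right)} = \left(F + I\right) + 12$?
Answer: $2116$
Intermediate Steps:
$p{\left(F,I \right)} = 12 + F + I$
$w = 51$
$\left(p{\left(-1,\left(\left(3 - -2\right) + 3\right) \left(-1 - 1\right) \right)} + w\right)^{2} = \left(\left(12 - 1 + \left(\left(3 - -2\right) + 3\right) \left(-1 - 1\right)\right) + 51\right)^{2} = \left(\left(12 - 1 + \left(\left(3 + 2\right) + 3\right) \left(-2\right)\right) + 51\right)^{2} = \left(\left(12 - 1 + \left(5 + 3\right) \left(-2\right)\right) + 51\right)^{2} = \left(\left(12 - 1 + 8 \left(-2\right)\right) + 51\right)^{2} = \left(\left(12 - 1 - 16\right) + 51\right)^{2} = \left(-5 + 51\right)^{2} = 46^{2} = 2116$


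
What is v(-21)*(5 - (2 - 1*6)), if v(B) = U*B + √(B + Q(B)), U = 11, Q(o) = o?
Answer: -2079 + 9*I*√42 ≈ -2079.0 + 58.327*I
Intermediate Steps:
v(B) = 11*B + √2*√B (v(B) = 11*B + √(B + B) = 11*B + √(2*B) = 11*B + √2*√B)
v(-21)*(5 - (2 - 1*6)) = (11*(-21) + √2*√(-21))*(5 - (2 - 1*6)) = (-231 + √2*(I*√21))*(5 - (2 - 6)) = (-231 + I*√42)*(5 - 1*(-4)) = (-231 + I*√42)*(5 + 4) = (-231 + I*√42)*9 = -2079 + 9*I*√42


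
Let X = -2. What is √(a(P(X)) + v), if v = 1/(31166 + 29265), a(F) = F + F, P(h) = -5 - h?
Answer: I*√21911374135/60431 ≈ 2.4495*I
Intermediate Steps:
a(F) = 2*F
v = 1/60431 ≈ 1.6548e-5
√(a(P(X)) + v) = √(2*(-5 - 1*(-2)) + 1/60431) = √(2*(-5 + 2) + 1/60431) = √(2*(-3) + 1/60431) = √(-6 + 1/60431) = √(-362585/60431) = I*√21911374135/60431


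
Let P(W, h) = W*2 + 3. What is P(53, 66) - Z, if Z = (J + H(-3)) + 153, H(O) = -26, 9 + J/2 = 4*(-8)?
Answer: 64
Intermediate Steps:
J = -82 (J = -18 + 2*(4*(-8)) = -18 + 2*(-32) = -18 - 64 = -82)
Z = 45 (Z = (-82 - 26) + 153 = -108 + 153 = 45)
P(W, h) = 3 + 2*W (P(W, h) = 2*W + 3 = 3 + 2*W)
P(53, 66) - Z = (3 + 2*53) - 1*45 = (3 + 106) - 45 = 109 - 45 = 64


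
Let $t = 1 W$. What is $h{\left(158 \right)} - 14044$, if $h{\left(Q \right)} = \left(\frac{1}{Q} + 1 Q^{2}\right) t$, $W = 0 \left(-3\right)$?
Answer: $-14044$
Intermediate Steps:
$W = 0$
$t = 0$ ($t = 1 \cdot 0 = 0$)
$h{\left(Q \right)} = 0$ ($h{\left(Q \right)} = \left(\frac{1}{Q} + 1 Q^{2}\right) 0 = \left(\frac{1}{Q} + Q^{2}\right) 0 = 0$)
$h{\left(158 \right)} - 14044 = 0 - 14044 = -14044$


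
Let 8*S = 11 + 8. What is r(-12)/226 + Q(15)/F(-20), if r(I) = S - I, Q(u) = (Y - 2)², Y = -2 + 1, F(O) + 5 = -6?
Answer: -15007/19888 ≈ -0.75458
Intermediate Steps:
F(O) = -11 (F(O) = -5 - 6 = -11)
Y = -1
Q(u) = 9 (Q(u) = (-1 - 2)² = (-3)² = 9)
S = 19/8 (S = (11 + 8)/8 = (⅛)*19 = 19/8 ≈ 2.3750)
r(I) = 19/8 - I
r(-12)/226 + Q(15)/F(-20) = (19/8 - 1*(-12))/226 + 9/(-11) = (19/8 + 12)*(1/226) + 9*(-1/11) = (115/8)*(1/226) - 9/11 = 115/1808 - 9/11 = -15007/19888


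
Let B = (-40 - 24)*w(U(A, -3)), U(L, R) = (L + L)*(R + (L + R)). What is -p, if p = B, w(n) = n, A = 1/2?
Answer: -352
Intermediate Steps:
A = ½ ≈ 0.50000
U(L, R) = 2*L*(L + 2*R) (U(L, R) = (2*L)*(L + 2*R) = 2*L*(L + 2*R))
B = 352 (B = (-40 - 24)*(2*(½)*(½ + 2*(-3))) = -128*(½ - 6)/2 = -128*(-11)/(2*2) = -64*(-11/2) = 352)
p = 352
-p = -1*352 = -352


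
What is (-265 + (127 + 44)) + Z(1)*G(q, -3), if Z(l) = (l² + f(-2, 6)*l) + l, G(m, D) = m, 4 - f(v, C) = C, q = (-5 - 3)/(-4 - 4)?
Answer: -94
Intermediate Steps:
q = 1 (q = -8/(-8) = -8*(-⅛) = 1)
f(v, C) = 4 - C
Z(l) = l² - l (Z(l) = (l² + (4 - 1*6)*l) + l = (l² + (4 - 6)*l) + l = (l² - 2*l) + l = l² - l)
(-265 + (127 + 44)) + Z(1)*G(q, -3) = (-265 + (127 + 44)) + (1*(-1 + 1))*1 = (-265 + 171) + (1*0)*1 = -94 + 0*1 = -94 + 0 = -94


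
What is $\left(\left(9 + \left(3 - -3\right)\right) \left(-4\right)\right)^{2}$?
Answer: $3600$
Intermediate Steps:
$\left(\left(9 + \left(3 - -3\right)\right) \left(-4\right)\right)^{2} = \left(\left(9 + \left(3 + 3\right)\right) \left(-4\right)\right)^{2} = \left(\left(9 + 6\right) \left(-4\right)\right)^{2} = \left(15 \left(-4\right)\right)^{2} = \left(-60\right)^{2} = 3600$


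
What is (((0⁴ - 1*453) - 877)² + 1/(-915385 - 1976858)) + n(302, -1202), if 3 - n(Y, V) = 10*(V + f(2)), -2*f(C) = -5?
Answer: 5150789774213/2892243 ≈ 1.7809e+6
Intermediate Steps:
f(C) = 5/2 (f(C) = -½*(-5) = 5/2)
n(Y, V) = -22 - 10*V (n(Y, V) = 3 - 10*(V + 5/2) = 3 - 10*(5/2 + V) = 3 - (25 + 10*V) = 3 + (-25 - 10*V) = -22 - 10*V)
(((0⁴ - 1*453) - 877)² + 1/(-915385 - 1976858)) + n(302, -1202) = (((0⁴ - 1*453) - 877)² + 1/(-915385 - 1976858)) + (-22 - 10*(-1202)) = (((0 - 453) - 877)² + 1/(-2892243)) + (-22 + 12020) = ((-453 - 877)² - 1/2892243) + 11998 = ((-1330)² - 1/2892243) + 11998 = (1768900 - 1/2892243) + 11998 = 5116088642699/2892243 + 11998 = 5150789774213/2892243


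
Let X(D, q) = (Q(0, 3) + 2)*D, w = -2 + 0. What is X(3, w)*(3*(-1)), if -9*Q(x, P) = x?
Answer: -18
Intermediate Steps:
w = -2
Q(x, P) = -x/9
X(D, q) = 2*D (X(D, q) = (-⅑*0 + 2)*D = (0 + 2)*D = 2*D)
X(3, w)*(3*(-1)) = (2*3)*(3*(-1)) = 6*(-3) = -18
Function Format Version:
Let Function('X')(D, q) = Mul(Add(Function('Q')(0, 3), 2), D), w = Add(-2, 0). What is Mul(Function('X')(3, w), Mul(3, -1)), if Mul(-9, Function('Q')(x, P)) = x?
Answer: -18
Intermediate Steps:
w = -2
Function('Q')(x, P) = Mul(Rational(-1, 9), x)
Function('X')(D, q) = Mul(2, D) (Function('X')(D, q) = Mul(Add(Mul(Rational(-1, 9), 0), 2), D) = Mul(Add(0, 2), D) = Mul(2, D))
Mul(Function('X')(3, w), Mul(3, -1)) = Mul(Mul(2, 3), Mul(3, -1)) = Mul(6, -3) = -18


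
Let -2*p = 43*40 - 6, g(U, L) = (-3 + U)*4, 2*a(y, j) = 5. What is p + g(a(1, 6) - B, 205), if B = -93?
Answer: -487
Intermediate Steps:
a(y, j) = 5/2 (a(y, j) = (½)*5 = 5/2)
g(U, L) = -12 + 4*U
p = -857 (p = -(43*40 - 6)/2 = -(1720 - 6)/2 = -½*1714 = -857)
p + g(a(1, 6) - B, 205) = -857 + (-12 + 4*(5/2 - 1*(-93))) = -857 + (-12 + 4*(5/2 + 93)) = -857 + (-12 + 4*(191/2)) = -857 + (-12 + 382) = -857 + 370 = -487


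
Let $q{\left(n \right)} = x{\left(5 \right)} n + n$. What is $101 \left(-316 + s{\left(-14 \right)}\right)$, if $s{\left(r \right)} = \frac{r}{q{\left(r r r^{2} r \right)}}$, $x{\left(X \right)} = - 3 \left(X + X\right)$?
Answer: $- \frac{35556466725}{1114064} \approx -31916.0$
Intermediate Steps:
$x{\left(X \right)} = - 6 X$ ($x{\left(X \right)} = - 3 \cdot 2 X = - 6 X$)
$q{\left(n \right)} = - 29 n$ ($q{\left(n \right)} = \left(-6\right) 5 n + n = - 30 n + n = - 29 n$)
$s{\left(r \right)} = - \frac{1}{29 r^{4}}$ ($s{\left(r \right)} = \frac{r}{\left(-29\right) r r r^{2} r} = \frac{r}{\left(-29\right) r r^{3} r} = \frac{r}{\left(-29\right) r^{4} r} = \frac{r}{\left(-29\right) r^{5}} = r \left(- \frac{1}{29 r^{5}}\right) = - \frac{1}{29 r^{4}}$)
$101 \left(-316 + s{\left(-14 \right)}\right) = 101 \left(-316 - \frac{1}{29 \cdot 38416}\right) = 101 \left(-316 - \frac{1}{1114064}\right) = 101 \left(- \frac{352044225}{1114064}\right) = - \frac{35556466725}{1114064}$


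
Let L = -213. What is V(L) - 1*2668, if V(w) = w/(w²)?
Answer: -568285/213 ≈ -2668.0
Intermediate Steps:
V(w) = 1/w (V(w) = w/w² = 1/w)
V(L) - 1*2668 = 1/(-213) - 1*2668 = -1/213 - 2668 = -568285/213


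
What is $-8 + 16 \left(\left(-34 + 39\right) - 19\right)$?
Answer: $-232$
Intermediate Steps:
$-8 + 16 \left(\left(-34 + 39\right) - 19\right) = -8 + 16 \left(5 - 19\right) = -8 + 16 \left(-14\right) = -8 - 224 = -232$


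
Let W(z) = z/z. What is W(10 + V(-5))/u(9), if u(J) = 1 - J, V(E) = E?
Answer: -⅛ ≈ -0.12500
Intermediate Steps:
W(z) = 1
W(10 + V(-5))/u(9) = 1/(1 - 1*9) = 1/(1 - 9) = 1/(-8) = 1*(-⅛) = -⅛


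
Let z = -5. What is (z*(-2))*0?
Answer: 0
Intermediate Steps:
(z*(-2))*0 = -5*(-2)*0 = 10*0 = 0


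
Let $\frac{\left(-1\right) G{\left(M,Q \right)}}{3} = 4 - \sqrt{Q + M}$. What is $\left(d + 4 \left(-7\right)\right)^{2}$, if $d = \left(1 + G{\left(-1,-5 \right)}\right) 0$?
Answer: $784$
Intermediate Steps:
$G{\left(M,Q \right)} = -12 + 3 \sqrt{M + Q}$ ($G{\left(M,Q \right)} = - 3 \left(4 - \sqrt{Q + M}\right) = - 3 \left(4 - \sqrt{M + Q}\right) = -12 + 3 \sqrt{M + Q}$)
$d = 0$ ($d = \left(1 - \left(12 - 3 \sqrt{-1 - 5}\right)\right) 0 = \left(1 - \left(12 - 3 \sqrt{-6}\right)\right) 0 = \left(1 - \left(12 - 3 i \sqrt{6}\right)\right) 0 = \left(-11 + 3 i \sqrt{6}\right) 0 = 0$)
$\left(d + 4 \left(-7\right)\right)^{2} = \left(0 + 4 \left(-7\right)\right)^{2} = \left(0 - 28\right)^{2} = \left(-28\right)^{2} = 784$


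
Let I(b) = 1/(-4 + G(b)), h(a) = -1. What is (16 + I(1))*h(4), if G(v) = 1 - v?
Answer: -63/4 ≈ -15.750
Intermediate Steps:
I(b) = 1/(-3 - b) (I(b) = 1/(-4 + (1 - b)) = 1/(-3 - b))
(16 + I(1))*h(4) = (16 - 1/(3 + 1))*(-1) = (16 - 1/4)*(-1) = (16 - 1*¼)*(-1) = (16 - ¼)*(-1) = (63/4)*(-1) = -63/4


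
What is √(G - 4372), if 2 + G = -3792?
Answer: I*√8166 ≈ 90.366*I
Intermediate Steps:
G = -3794 (G = -2 - 3792 = -3794)
√(G - 4372) = √(-3794 - 4372) = √(-8166) = I*√8166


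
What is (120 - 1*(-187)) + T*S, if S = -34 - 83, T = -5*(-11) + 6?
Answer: -6830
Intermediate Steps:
T = 61 (T = 55 + 6 = 61)
S = -117
(120 - 1*(-187)) + T*S = (120 - 1*(-187)) + 61*(-117) = (120 + 187) - 7137 = 307 - 7137 = -6830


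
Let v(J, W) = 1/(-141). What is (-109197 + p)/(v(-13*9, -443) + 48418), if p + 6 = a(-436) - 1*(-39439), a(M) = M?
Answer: -761400/525149 ≈ -1.4499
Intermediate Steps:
v(J, W) = -1/141
p = 38997 (p = -6 + (-436 - 1*(-39439)) = -6 + (-436 + 39439) = -6 + 39003 = 38997)
(-109197 + p)/(v(-13*9, -443) + 48418) = (-109197 + 38997)/(-1/141 + 48418) = -70200/6826937/141 = -70200*141/6826937 = -761400/525149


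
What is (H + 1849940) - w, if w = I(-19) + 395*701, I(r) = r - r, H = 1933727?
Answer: 3506772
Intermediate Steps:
I(r) = 0
w = 276895 (w = 0 + 395*701 = 0 + 276895 = 276895)
(H + 1849940) - w = (1933727 + 1849940) - 1*276895 = 3783667 - 276895 = 3506772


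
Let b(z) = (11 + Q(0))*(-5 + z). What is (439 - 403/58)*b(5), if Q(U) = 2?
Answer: 0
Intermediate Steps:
b(z) = -65 + 13*z (b(z) = (11 + 2)*(-5 + z) = 13*(-5 + z) = -65 + 13*z)
(439 - 403/58)*b(5) = (439 - 403/58)*(-65 + 13*5) = (439 - 403*1/58)*(-65 + 65) = (439 - 403/58)*0 = (25059/58)*0 = 0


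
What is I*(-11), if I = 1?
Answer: -11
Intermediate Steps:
I*(-11) = 1*(-11) = -11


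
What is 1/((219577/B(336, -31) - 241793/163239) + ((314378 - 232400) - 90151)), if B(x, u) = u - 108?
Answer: -22690221/221324315363 ≈ -0.00010252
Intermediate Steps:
B(x, u) = -108 + u
1/((219577/B(336, -31) - 241793/163239) + ((314378 - 232400) - 90151)) = 1/((219577/(-108 - 31) - 241793/163239) + ((314378 - 232400) - 90151)) = 1/((219577/(-139) - 241793*1/163239) + (81978 - 90151)) = 1/((219577*(-1/139) - 241793/163239) - 8173) = 1/((-219577/139 - 241793/163239) - 8173) = 1/(-35877139130/22690221 - 8173) = 1/(-221324315363/22690221) = -22690221/221324315363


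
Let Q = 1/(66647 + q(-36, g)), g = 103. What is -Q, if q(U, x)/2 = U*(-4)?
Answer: -1/66935 ≈ -1.4940e-5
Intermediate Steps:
q(U, x) = -8*U (q(U, x) = 2*(U*(-4)) = 2*(-4*U) = -8*U)
Q = 1/66935 (Q = 1/(66647 - 8*(-36)) = 1/(66647 + 288) = 1/66935 ≈ 1.4940e-5)
-Q = -1*1/66935 = -1/66935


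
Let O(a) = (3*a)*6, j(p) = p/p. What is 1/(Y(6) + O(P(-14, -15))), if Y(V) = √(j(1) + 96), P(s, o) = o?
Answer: -270/72803 - √97/72803 ≈ -0.0038439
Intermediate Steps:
j(p) = 1
O(a) = 18*a
Y(V) = √97 (Y(V) = √(1 + 96) = √97)
1/(Y(6) + O(P(-14, -15))) = 1/(√97 + 18*(-15)) = 1/(√97 - 270) = 1/(-270 + √97)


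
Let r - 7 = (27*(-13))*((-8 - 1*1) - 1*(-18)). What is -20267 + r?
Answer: -23419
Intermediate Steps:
r = -3152 (r = 7 + (27*(-13))*((-8 - 1*1) - 1*(-18)) = 7 - 351*((-8 - 1) + 18) = 7 - 351*(-9 + 18) = 7 - 351*9 = 7 - 3159 = -3152)
-20267 + r = -20267 - 3152 = -23419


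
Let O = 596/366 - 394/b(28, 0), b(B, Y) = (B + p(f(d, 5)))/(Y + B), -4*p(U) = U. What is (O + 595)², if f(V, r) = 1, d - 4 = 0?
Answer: 201889361041/5094049 ≈ 39632.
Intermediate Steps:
d = 4 (d = 4 + 0 = 4)
p(U) = -U/4
b(B, Y) = (-¼ + B)/(B + Y) (b(B, Y) = (B - ¼*1)/(Y + B) = (B - ¼)/(B + Y) = (-¼ + B)/(B + Y))
O = -893594/2257 (O = 596/366 - 394*(28 + 0)/(-¼ + 28) = 596*(1/366) - 394/((111/4)/28) = 298/183 - 394/((1/28)*(111/4)) = 298/183 - 394/111/112 = 298/183 - 394*112/111 = 298/183 - 44128/111 = -893594/2257 ≈ -395.92)
(O + 595)² = (-893594/2257 + 595)² = (449321/2257)² = 201889361041/5094049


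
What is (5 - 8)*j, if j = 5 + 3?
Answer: -24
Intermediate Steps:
j = 8
(5 - 8)*j = (5 - 8)*8 = -3*8 = -24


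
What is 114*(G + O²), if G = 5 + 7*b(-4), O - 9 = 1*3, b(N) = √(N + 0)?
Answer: 16986 + 1596*I ≈ 16986.0 + 1596.0*I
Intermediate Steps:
b(N) = √N
O = 12 (O = 9 + 1*3 = 9 + 3 = 12)
G = 5 + 14*I (G = 5 + 7*√(-4) = 5 + 7*(2*I) = 5 + 14*I ≈ 5.0 + 14.0*I)
114*(G + O²) = 114*((5 + 14*I) + 12²) = 114*((5 + 14*I) + 144) = 114*(149 + 14*I) = 16986 + 1596*I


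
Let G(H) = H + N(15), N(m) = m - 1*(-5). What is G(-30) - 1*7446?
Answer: -7456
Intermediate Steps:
N(m) = 5 + m (N(m) = m + 5 = 5 + m)
G(H) = 20 + H (G(H) = H + (5 + 15) = H + 20 = 20 + H)
G(-30) - 1*7446 = (20 - 30) - 1*7446 = -10 - 7446 = -7456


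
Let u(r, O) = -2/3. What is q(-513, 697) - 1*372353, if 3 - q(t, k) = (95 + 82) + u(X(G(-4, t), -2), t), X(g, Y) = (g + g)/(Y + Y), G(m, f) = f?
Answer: -1117579/3 ≈ -3.7253e+5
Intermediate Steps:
X(g, Y) = g/Y (X(g, Y) = (2*g)/((2*Y)) = (2*g)*(1/(2*Y)) = g/Y)
u(r, O) = -⅔ (u(r, O) = -2*⅓ = -⅔)
q(t, k) = -520/3 (q(t, k) = 3 - ((95 + 82) - ⅔) = 3 - (177 - ⅔) = 3 - 1*529/3 = 3 - 529/3 = -520/3)
q(-513, 697) - 1*372353 = -520/3 - 1*372353 = -520/3 - 372353 = -1117579/3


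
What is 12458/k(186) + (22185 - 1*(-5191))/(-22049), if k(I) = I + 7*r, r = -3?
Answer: 270169402/3638085 ≈ 74.261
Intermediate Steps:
k(I) = -21 + I (k(I) = I + 7*(-3) = I - 21 = -21 + I)
12458/k(186) + (22185 - 1*(-5191))/(-22049) = 12458/(-21 + 186) + (22185 - 1*(-5191))/(-22049) = 12458/165 + (22185 + 5191)*(-1/22049) = 12458*(1/165) + 27376*(-1/22049) = 12458/165 - 27376/22049 = 270169402/3638085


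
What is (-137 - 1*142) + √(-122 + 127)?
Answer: -279 + √5 ≈ -276.76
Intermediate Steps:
(-137 - 1*142) + √(-122 + 127) = (-137 - 142) + √5 = -279 + √5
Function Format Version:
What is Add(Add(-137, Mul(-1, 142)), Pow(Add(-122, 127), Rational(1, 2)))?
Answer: Add(-279, Pow(5, Rational(1, 2))) ≈ -276.76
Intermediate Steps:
Add(Add(-137, Mul(-1, 142)), Pow(Add(-122, 127), Rational(1, 2))) = Add(Add(-137, -142), Pow(5, Rational(1, 2))) = Add(-279, Pow(5, Rational(1, 2)))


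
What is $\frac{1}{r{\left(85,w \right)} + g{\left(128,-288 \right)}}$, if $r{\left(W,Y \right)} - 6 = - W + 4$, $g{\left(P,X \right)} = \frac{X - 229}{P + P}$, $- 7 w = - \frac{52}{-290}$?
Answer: $- \frac{256}{19717} \approx -0.012984$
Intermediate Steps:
$w = - \frac{26}{1015}$ ($w = - \frac{\left(-52\right) \frac{1}{-290}}{7} = - \frac{\left(-52\right) \left(- \frac{1}{290}\right)}{7} = \left(- \frac{1}{7}\right) \frac{26}{145} = - \frac{26}{1015} \approx -0.025616$)
$g{\left(P,X \right)} = \frac{-229 + X}{2 P}$
$r{\left(W,Y \right)} = 10 - W$ ($r{\left(W,Y \right)} = 6 - \left(-4 + W\right) = 10 - W$)
$\frac{1}{r{\left(85,w \right)} + g{\left(128,-288 \right)}} = \frac{1}{\left(10 - 85\right) + \frac{-229 - 288}{2 \cdot 128}} = \frac{1}{\left(10 - 85\right) + \frac{1}{2} \cdot \frac{1}{128} \left(-517\right)} = \frac{1}{-75 - \frac{517}{256}} = \frac{1}{- \frac{19717}{256}} = - \frac{256}{19717}$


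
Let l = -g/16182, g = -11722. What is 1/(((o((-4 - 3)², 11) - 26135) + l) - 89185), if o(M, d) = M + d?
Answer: -8091/932562799 ≈ -8.6761e-6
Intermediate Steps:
l = 5861/8091 (l = -(-11722)/16182 = -1*(-5861/8091) = 5861/8091 ≈ 0.72439)
1/(((o((-4 - 3)², 11) - 26135) + l) - 89185) = 1/(((((-4 - 3)² + 11) - 26135) + 5861/8091) - 89185) = 1/(((((-7)² + 11) - 26135) + 5861/8091) - 89185) = 1/((((49 + 11) - 26135) + 5861/8091) - 89185) = 1/(((60 - 26135) + 5861/8091) - 89185) = 1/((-26075 + 5861/8091) - 89185) = 1/(-210966964/8091 - 89185) = 1/(-932562799/8091) = -8091/932562799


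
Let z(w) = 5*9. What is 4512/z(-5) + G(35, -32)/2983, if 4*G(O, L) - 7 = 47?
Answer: 8973269/89490 ≈ 100.27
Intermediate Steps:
G(O, L) = 27/2 (G(O, L) = 7/4 + (1/4)*47 = 7/4 + 47/4 = 27/2)
z(w) = 45
4512/z(-5) + G(35, -32)/2983 = 4512/45 + (27/2)/2983 = 4512*(1/45) + (27/2)*(1/2983) = 1504/15 + 27/5966 = 8973269/89490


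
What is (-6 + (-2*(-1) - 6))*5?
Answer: -50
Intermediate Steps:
(-6 + (-2*(-1) - 6))*5 = (-6 + (2 - 6))*5 = (-6 - 4)*5 = -10*5 = -50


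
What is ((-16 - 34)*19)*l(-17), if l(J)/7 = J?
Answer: 113050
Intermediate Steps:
l(J) = 7*J
((-16 - 34)*19)*l(-17) = ((-16 - 34)*19)*(7*(-17)) = -50*19*(-119) = -950*(-119) = 113050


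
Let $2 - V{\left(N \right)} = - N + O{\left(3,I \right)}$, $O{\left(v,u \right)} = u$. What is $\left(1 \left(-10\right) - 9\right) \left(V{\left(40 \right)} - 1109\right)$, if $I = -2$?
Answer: $20235$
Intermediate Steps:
$V{\left(N \right)} = 4 + N$ ($V{\left(N \right)} = 2 - \left(- N - 2\right) = 2 - \left(-2 - N\right) = 2 + \left(2 + N\right) = 4 + N$)
$\left(1 \left(-10\right) - 9\right) \left(V{\left(40 \right)} - 1109\right) = \left(1 \left(-10\right) - 9\right) \left(\left(4 + 40\right) - 1109\right) = \left(-10 - 9\right) \left(44 - 1109\right) = \left(-19\right) \left(-1065\right) = 20235$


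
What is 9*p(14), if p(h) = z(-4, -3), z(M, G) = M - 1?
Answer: -45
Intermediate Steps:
z(M, G) = -1 + M
p(h) = -5 (p(h) = -1 - 4 = -5)
9*p(14) = 9*(-5) = -45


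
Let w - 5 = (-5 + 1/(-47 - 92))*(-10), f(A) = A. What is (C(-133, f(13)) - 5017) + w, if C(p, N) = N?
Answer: -687901/139 ≈ -4948.9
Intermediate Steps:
w = 7655/139 (w = 5 + (-5 + 1/(-47 - 92))*(-10) = 5 + (-5 + 1/(-139))*(-10) = 5 + (-5 - 1/139)*(-10) = 5 - 696/139*(-10) = 5 + 6960/139 = 7655/139 ≈ 55.072)
(C(-133, f(13)) - 5017) + w = (13 - 5017) + 7655/139 = -5004 + 7655/139 = -687901/139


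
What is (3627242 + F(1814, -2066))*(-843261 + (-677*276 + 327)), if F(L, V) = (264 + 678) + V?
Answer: -3734125550748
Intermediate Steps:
F(L, V) = 942 + V
(3627242 + F(1814, -2066))*(-843261 + (-677*276 + 327)) = (3627242 + (942 - 2066))*(-843261 + (-677*276 + 327)) = (3627242 - 1124)*(-843261 + (-186852 + 327)) = 3626118*(-843261 - 186525) = 3626118*(-1029786) = -3734125550748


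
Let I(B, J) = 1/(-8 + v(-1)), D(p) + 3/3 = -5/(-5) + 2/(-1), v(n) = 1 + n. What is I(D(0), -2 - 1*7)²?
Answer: 1/64 ≈ 0.015625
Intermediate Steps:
D(p) = -2 (D(p) = -1 + (-5/(-5) + 2/(-1)) = -1 + (-5*(-⅕) + 2*(-1)) = -1 + (1 - 2) = -1 - 1 = -2)
I(B, J) = -⅛ (I(B, J) = 1/(-8 + (1 - 1)) = 1/(-8 + 0) = 1/(-8) = -⅛)
I(D(0), -2 - 1*7)² = (-⅛)² = 1/64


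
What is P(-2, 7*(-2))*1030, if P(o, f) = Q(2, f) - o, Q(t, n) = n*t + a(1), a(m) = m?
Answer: -25750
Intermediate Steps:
Q(t, n) = 1 + n*t (Q(t, n) = n*t + 1 = 1 + n*t)
P(o, f) = 1 - o + 2*f (P(o, f) = (1 + f*2) - o = (1 + 2*f) - o = 1 - o + 2*f)
P(-2, 7*(-2))*1030 = (1 - 1*(-2) + 2*(7*(-2)))*1030 = (1 + 2 + 2*(-14))*1030 = (1 + 2 - 28)*1030 = -25*1030 = -25750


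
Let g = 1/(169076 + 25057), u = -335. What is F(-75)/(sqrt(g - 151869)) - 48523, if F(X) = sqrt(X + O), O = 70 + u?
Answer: -48523 + sqrt(7601631570904245)/1842674036 ≈ -48523.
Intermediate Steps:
g = 1/194133 ≈ 5.1511e-6
O = -265 (O = 70 - 335 = -265)
F(X) = sqrt(-265 + X) (F(X) = sqrt(X - 265) = sqrt(-265 + X))
F(-75)/(sqrt(g - 151869)) - 48523 = sqrt(-265 - 75)/(sqrt(1/194133 - 151869)) - 48523 = sqrt(-340)/(sqrt(-29482784576/194133)) - 48523 = (2*I*sqrt(85))/((8*I*sqrt(89430959657697)/194133)) - 48523 = (2*I*sqrt(85))*(-I*sqrt(89430959657697)/3685348072) - 48523 = sqrt(7601631570904245)/1842674036 - 48523 = -48523 + sqrt(7601631570904245)/1842674036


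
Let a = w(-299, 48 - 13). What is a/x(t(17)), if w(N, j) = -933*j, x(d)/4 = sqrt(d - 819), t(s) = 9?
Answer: 2177*I*sqrt(10)/24 ≈ 286.84*I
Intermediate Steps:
x(d) = 4*sqrt(-819 + d) (x(d) = 4*sqrt(d - 819) = 4*sqrt(-819 + d))
a = -32655 (a = -933*(48 - 13) = -933*35 = -32655)
a/x(t(17)) = -32655*1/(4*sqrt(-819 + 9)) = -32655*(-I*sqrt(10)/360) = -(-2177)*I*sqrt(10)/24 = 2177*I*sqrt(10)/24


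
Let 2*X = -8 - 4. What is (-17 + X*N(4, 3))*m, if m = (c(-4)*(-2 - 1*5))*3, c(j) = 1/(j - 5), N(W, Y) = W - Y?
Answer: -161/3 ≈ -53.667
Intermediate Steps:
c(j) = 1/(-5 + j)
X = -6 (X = (-8 - 4)/2 = (½)*(-12) = -6)
m = 7/3 (m = ((-2 - 1*5)/(-5 - 4))*3 = ((-2 - 5)/(-9))*3 = -⅑*(-7)*3 = (7/9)*3 = 7/3 ≈ 2.3333)
(-17 + X*N(4, 3))*m = (-17 - 6*(4 - 1*3))*(7/3) = (-17 - 6*(4 - 3))*(7/3) = (-17 - 6*1)*(7/3) = (-17 - 6)*(7/3) = -23*7/3 = -161/3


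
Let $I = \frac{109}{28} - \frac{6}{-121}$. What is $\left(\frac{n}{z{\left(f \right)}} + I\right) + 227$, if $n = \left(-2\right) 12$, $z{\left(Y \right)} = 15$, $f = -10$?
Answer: $\frac{3885061}{16940} \approx 229.34$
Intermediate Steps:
$I = \frac{13357}{3388}$ ($I = 109 \cdot \frac{1}{28} - - \frac{6}{121} = \frac{109}{28} + \frac{6}{121} = \frac{13357}{3388} \approx 3.9424$)
$n = -24$
$\left(\frac{n}{z{\left(f \right)}} + I\right) + 227 = \left(- \frac{24}{15} + \frac{13357}{3388}\right) + 227 = \left(\left(-24\right) \frac{1}{15} + \frac{13357}{3388}\right) + 227 = \left(- \frac{8}{5} + \frac{13357}{3388}\right) + 227 = \frac{39681}{16940} + 227 = \frac{3885061}{16940}$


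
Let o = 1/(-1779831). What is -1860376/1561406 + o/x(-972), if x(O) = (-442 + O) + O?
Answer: -564315395261615/473627613035214 ≈ -1.1915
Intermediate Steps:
o = -1/1779831 ≈ -5.6185e-7
x(O) = -442 + 2*O
-1860376/1561406 + o/x(-972) = -1860376/1561406 - 1/(1779831*(-442 + 2*(-972))) = -1860376*1/1561406 - 1/(1779831*(-442 - 1944)) = -132884/111529 - 1/1779831/(-2386) = -132884/111529 - 1/1779831*(-1/2386) = -132884/111529 + 1/4246676766 = -564315395261615/473627613035214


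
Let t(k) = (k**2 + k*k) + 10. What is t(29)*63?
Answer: 106596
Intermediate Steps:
t(k) = 10 + 2*k**2 (t(k) = (k**2 + k**2) + 10 = 2*k**2 + 10 = 10 + 2*k**2)
t(29)*63 = (10 + 2*29**2)*63 = (10 + 2*841)*63 = (10 + 1682)*63 = 1692*63 = 106596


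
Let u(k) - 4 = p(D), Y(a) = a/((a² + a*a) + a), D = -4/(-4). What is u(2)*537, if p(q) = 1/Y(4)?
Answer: 6981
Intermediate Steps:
D = 1 (D = -4*(-¼) = 1)
Y(a) = a/(a + 2*a²) (Y(a) = a/((a² + a²) + a) = a/(2*a² + a) = a/(a + 2*a²))
p(q) = 9 (p(q) = 1/(1/(1 + 2*4)) = 1/(1/(1 + 8)) = 1/(1/9) = 1/(⅑) = 9)
u(k) = 13 (u(k) = 4 + 9 = 13)
u(2)*537 = 13*537 = 6981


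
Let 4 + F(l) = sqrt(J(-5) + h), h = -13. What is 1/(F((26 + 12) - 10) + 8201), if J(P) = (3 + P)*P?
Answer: 8197/67190812 - I*sqrt(3)/67190812 ≈ 0.000122 - 2.5778e-8*I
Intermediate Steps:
J(P) = P*(3 + P)
F(l) = -4 + I*sqrt(3) (F(l) = -4 + sqrt(-5*(3 - 5) - 13) = -4 + sqrt(-5*(-2) - 13) = -4 + sqrt(10 - 13) = -4 + sqrt(-3) = -4 + I*sqrt(3))
1/(F((26 + 12) - 10) + 8201) = 1/((-4 + I*sqrt(3)) + 8201) = 1/(8197 + I*sqrt(3))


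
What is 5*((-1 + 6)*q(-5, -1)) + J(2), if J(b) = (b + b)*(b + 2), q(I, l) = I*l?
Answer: 141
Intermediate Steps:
J(b) = 2*b*(2 + b) (J(b) = (2*b)*(2 + b) = 2*b*(2 + b))
5*((-1 + 6)*q(-5, -1)) + J(2) = 5*((-1 + 6)*(-5*(-1))) + 2*2*(2 + 2) = 5*(5*5) + 2*2*4 = 5*25 + 16 = 125 + 16 = 141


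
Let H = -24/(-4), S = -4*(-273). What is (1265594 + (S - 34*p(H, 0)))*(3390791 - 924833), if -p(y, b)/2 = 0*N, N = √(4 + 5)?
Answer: 3123594475188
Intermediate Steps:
S = 1092
H = 6 (H = -24*(-¼) = 6)
N = 3 (N = √9 = 3)
p(y, b) = 0 (p(y, b) = -0*3 = -2*0 = 0)
(1265594 + (S - 34*p(H, 0)))*(3390791 - 924833) = (1265594 + (1092 - 34*0))*(3390791 - 924833) = (1265594 + (1092 + 0))*2465958 = (1265594 + 1092)*2465958 = 1266686*2465958 = 3123594475188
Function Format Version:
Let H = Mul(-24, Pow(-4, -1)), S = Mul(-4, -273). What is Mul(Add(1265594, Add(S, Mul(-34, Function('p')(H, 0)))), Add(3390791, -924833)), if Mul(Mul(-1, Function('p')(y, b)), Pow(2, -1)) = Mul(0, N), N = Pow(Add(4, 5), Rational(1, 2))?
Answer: 3123594475188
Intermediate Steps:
S = 1092
H = 6 (H = Mul(-24, Rational(-1, 4)) = 6)
N = 3 (N = Pow(9, Rational(1, 2)) = 3)
Function('p')(y, b) = 0 (Function('p')(y, b) = Mul(-2, Mul(0, 3)) = Mul(-2, 0) = 0)
Mul(Add(1265594, Add(S, Mul(-34, Function('p')(H, 0)))), Add(3390791, -924833)) = Mul(Add(1265594, Add(1092, Mul(-34, 0))), Add(3390791, -924833)) = Mul(Add(1265594, Add(1092, 0)), 2465958) = Mul(Add(1265594, 1092), 2465958) = Mul(1266686, 2465958) = 3123594475188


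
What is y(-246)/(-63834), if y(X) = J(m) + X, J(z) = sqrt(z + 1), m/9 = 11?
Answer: 118/31917 ≈ 0.0036971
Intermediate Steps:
m = 99 (m = 9*11 = 99)
J(z) = sqrt(1 + z)
y(X) = 10 + X (y(X) = sqrt(1 + 99) + X = sqrt(100) + X = 10 + X)
y(-246)/(-63834) = (10 - 246)/(-63834) = -236*(-1/63834) = 118/31917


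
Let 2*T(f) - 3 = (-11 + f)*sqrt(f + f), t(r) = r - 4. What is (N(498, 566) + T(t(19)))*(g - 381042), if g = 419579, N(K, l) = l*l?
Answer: 24691233955/2 + 77074*sqrt(30) ≈ 1.2346e+10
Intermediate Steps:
N(K, l) = l**2
t(r) = -4 + r
T(f) = 3/2 + sqrt(2)*sqrt(f)*(-11 + f)/2 (T(f) = 3/2 + ((-11 + f)*sqrt(f + f))/2 = 3/2 + ((-11 + f)*sqrt(2*f))/2 = 3/2 + ((-11 + f)*(sqrt(2)*sqrt(f)))/2 = 3/2 + (sqrt(2)*sqrt(f)*(-11 + f))/2 = 3/2 + sqrt(2)*sqrt(f)*(-11 + f)/2)
(N(498, 566) + T(t(19)))*(g - 381042) = (566**2 + (3/2 + sqrt(2)*(-4 + 19)**(3/2)/2 - 11*sqrt(2)*sqrt(-4 + 19)/2))*(419579 - 381042) = (320356 + (3/2 + sqrt(2)*15**(3/2)/2 - 11*sqrt(2)*sqrt(15)/2))*38537 = (320356 + (3/2 + sqrt(2)*(15*sqrt(15))/2 - 11*sqrt(30)/2))*38537 = (320356 + (3/2 + 15*sqrt(30)/2 - 11*sqrt(30)/2))*38537 = (320356 + (3/2 + 2*sqrt(30)))*38537 = (640715/2 + 2*sqrt(30))*38537 = 24691233955/2 + 77074*sqrt(30)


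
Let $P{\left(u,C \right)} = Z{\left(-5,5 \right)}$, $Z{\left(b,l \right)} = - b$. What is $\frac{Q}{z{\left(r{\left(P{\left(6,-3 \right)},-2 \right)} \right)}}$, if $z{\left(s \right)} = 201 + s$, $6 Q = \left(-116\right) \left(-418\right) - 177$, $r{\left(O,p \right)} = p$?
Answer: $\frac{48311}{1194} \approx 40.461$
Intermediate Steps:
$P{\left(u,C \right)} = 5$ ($P{\left(u,C \right)} = \left(-1\right) \left(-5\right) = 5$)
$Q = \frac{48311}{6}$ ($Q = \frac{\left(-116\right) \left(-418\right) - 177}{6} = \frac{48488 - 177}{6} = \frac{1}{6} \cdot 48311 = \frac{48311}{6} \approx 8051.8$)
$\frac{Q}{z{\left(r{\left(P{\left(6,-3 \right)},-2 \right)} \right)}} = \frac{48311}{6 \left(201 - 2\right)} = \frac{48311}{6 \cdot 199} = \frac{48311}{6} \cdot \frac{1}{199} = \frac{48311}{1194}$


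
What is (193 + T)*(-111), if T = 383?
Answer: -63936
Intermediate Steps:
(193 + T)*(-111) = (193 + 383)*(-111) = 576*(-111) = -63936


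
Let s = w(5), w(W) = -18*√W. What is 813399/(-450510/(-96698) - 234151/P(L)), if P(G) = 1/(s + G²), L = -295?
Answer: -1937263425349453745086011/48531643749156559409066377739 - 4006979794801828921041*√5/485316437491565594090663777390 ≈ -3.9936e-5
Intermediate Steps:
s = -18*√5 ≈ -40.249
P(G) = 1/(G² - 18*√5) (P(G) = 1/(-18*√5 + G²) = 1/(G² - 18*√5))
813399/(-450510/(-96698) - 234151/P(L)) = 813399/(-450510/(-96698) - (20376990775 - 4214718*√5)) = 813399/(-450510*(-1/96698) - (20376990775 - 4214718*√5)) = 813399/(225255/48349 - 234151*(87025 - 18*√5)) = 813399/(225255/48349 + (-20376990775 + 4214718*√5)) = 813399/(-985207126755220/48349 + 4214718*√5)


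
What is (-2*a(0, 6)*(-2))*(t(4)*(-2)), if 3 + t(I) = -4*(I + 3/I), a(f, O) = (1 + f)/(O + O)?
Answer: 44/3 ≈ 14.667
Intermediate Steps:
a(f, O) = (1 + f)/(2*O) (a(f, O) = (1 + f)/((2*O)) = (1 + f)*(1/(2*O)) = (1 + f)/(2*O))
t(I) = -3 - 12/I - 4*I (t(I) = -3 - 4*(I + 3/I) = -3 + (-12/I - 4*I) = -3 - 12/I - 4*I)
(-2*a(0, 6)*(-2))*(t(4)*(-2)) = (-(1 + 0)/6*(-2))*((-3 - 12/4 - 4*4)*(-2)) = (-1/6*(-2))*((-3 - 12*¼ - 16)*(-2)) = (-2*1/12*(-2))*((-3 - 3 - 16)*(-2)) = (-⅙*(-2))*(-22*(-2)) = (⅓)*44 = 44/3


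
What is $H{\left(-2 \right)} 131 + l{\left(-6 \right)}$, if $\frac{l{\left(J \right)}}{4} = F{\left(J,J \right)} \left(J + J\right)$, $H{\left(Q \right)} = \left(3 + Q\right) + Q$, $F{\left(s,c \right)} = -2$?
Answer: $-35$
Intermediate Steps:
$H{\left(Q \right)} = 3 + 2 Q$
$l{\left(J \right)} = - 16 J$ ($l{\left(J \right)} = 4 \left(- 2 \left(J + J\right)\right) = 4 \left(- 2 \cdot 2 J\right) = 4 \left(- 4 J\right) = - 16 J$)
$H{\left(-2 \right)} 131 + l{\left(-6 \right)} = \left(3 + 2 \left(-2\right)\right) 131 - -96 = \left(3 - 4\right) 131 + 96 = \left(-1\right) 131 + 96 = -131 + 96 = -35$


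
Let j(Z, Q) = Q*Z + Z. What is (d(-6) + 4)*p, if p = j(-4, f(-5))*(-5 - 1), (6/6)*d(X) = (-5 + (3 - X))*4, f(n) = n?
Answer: -1920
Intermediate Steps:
j(Z, Q) = Z + Q*Z
d(X) = -8 - 4*X (d(X) = (-5 + (3 - X))*4 = (-2 - X)*4 = -8 - 4*X)
p = -96 (p = (-4*(1 - 5))*(-5 - 1) = -4*(-4)*(-6) = 16*(-6) = -96)
(d(-6) + 4)*p = ((-8 - 4*(-6)) + 4)*(-96) = ((-8 + 24) + 4)*(-96) = (16 + 4)*(-96) = 20*(-96) = -1920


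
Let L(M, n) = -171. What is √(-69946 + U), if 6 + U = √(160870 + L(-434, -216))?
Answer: √(-69952 + √160699) ≈ 263.73*I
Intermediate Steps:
U = -6 + √160699 (U = -6 + √(160870 - 171) = -6 + √160699 ≈ 394.87)
√(-69946 + U) = √(-69946 + (-6 + √160699)) = √(-69952 + √160699)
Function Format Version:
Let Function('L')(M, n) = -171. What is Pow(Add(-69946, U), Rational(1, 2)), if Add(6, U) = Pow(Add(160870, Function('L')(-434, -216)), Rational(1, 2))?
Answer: Pow(Add(-69952, Pow(160699, Rational(1, 2))), Rational(1, 2)) ≈ Mul(263.73, I)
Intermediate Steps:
U = Add(-6, Pow(160699, Rational(1, 2))) (U = Add(-6, Pow(Add(160870, -171), Rational(1, 2))) = Add(-6, Pow(160699, Rational(1, 2))) ≈ 394.87)
Pow(Add(-69946, U), Rational(1, 2)) = Pow(Add(-69946, Add(-6, Pow(160699, Rational(1, 2)))), Rational(1, 2)) = Pow(Add(-69952, Pow(160699, Rational(1, 2))), Rational(1, 2))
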